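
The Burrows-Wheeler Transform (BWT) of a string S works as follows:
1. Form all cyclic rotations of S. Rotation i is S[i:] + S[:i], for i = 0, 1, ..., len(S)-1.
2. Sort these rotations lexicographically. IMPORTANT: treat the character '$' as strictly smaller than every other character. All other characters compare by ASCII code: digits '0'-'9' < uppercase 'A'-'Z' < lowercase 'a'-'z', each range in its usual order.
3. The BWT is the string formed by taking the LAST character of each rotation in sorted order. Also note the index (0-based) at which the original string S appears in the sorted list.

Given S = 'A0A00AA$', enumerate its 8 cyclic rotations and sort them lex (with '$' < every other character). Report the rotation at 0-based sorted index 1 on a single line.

Answer: 00AA$A0A

Derivation:
All 8 rotations (rotation i = S[i:]+S[:i]):
  rot[0] = A0A00AA$
  rot[1] = 0A00AA$A
  rot[2] = A00AA$A0
  rot[3] = 00AA$A0A
  rot[4] = 0AA$A0A0
  rot[5] = AA$A0A00
  rot[6] = A$A0A00A
  rot[7] = $A0A00AA
Sorted (with $ < everything):
  sorted[0] = $A0A00AA
  sorted[1] = 00AA$A0A
  sorted[2] = 0A00AA$A
  sorted[3] = 0AA$A0A0
  sorted[4] = A$A0A00A
  sorted[5] = A00AA$A0
  sorted[6] = A0A00AA$
  sorted[7] = AA$A0A00
sorted[1] = 00AA$A0A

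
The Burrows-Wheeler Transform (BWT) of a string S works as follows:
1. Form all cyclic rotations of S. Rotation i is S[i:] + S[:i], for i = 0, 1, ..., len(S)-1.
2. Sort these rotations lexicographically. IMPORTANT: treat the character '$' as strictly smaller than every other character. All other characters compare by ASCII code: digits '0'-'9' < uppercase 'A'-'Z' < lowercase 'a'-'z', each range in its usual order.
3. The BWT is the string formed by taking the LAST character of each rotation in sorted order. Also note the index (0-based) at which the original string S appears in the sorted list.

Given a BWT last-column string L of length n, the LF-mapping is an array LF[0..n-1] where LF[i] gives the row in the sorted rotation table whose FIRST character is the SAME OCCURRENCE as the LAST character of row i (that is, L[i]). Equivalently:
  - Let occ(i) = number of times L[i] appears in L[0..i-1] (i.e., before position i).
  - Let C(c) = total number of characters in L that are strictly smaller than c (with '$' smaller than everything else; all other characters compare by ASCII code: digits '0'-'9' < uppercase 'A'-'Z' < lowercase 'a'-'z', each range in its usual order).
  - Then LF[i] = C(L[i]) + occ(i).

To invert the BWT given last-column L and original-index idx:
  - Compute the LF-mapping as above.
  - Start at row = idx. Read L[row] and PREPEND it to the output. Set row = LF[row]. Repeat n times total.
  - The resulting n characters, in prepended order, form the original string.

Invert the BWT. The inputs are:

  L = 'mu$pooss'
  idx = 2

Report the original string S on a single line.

Answer: opossum$

Derivation:
LF mapping: 1 7 0 4 2 3 5 6
Walk LF starting at row 2, prepending L[row]:
  step 1: row=2, L[2]='$', prepend. Next row=LF[2]=0
  step 2: row=0, L[0]='m', prepend. Next row=LF[0]=1
  step 3: row=1, L[1]='u', prepend. Next row=LF[1]=7
  step 4: row=7, L[7]='s', prepend. Next row=LF[7]=6
  step 5: row=6, L[6]='s', prepend. Next row=LF[6]=5
  step 6: row=5, L[5]='o', prepend. Next row=LF[5]=3
  step 7: row=3, L[3]='p', prepend. Next row=LF[3]=4
  step 8: row=4, L[4]='o', prepend. Next row=LF[4]=2
Reversed output: opossum$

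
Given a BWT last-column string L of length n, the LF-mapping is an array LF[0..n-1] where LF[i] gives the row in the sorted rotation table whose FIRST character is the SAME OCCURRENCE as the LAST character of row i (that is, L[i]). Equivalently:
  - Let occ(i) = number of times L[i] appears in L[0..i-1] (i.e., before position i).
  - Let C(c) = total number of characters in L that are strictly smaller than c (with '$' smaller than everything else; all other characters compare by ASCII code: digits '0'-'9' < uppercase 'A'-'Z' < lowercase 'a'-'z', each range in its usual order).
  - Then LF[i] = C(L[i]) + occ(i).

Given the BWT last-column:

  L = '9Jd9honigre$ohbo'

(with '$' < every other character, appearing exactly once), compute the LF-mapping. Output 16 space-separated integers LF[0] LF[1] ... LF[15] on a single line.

Answer: 1 3 5 2 8 12 11 10 7 15 6 0 13 9 4 14

Derivation:
Char counts: '$':1, '9':2, 'J':1, 'b':1, 'd':1, 'e':1, 'g':1, 'h':2, 'i':1, 'n':1, 'o':3, 'r':1
C (first-col start): C('$')=0, C('9')=1, C('J')=3, C('b')=4, C('d')=5, C('e')=6, C('g')=7, C('h')=8, C('i')=10, C('n')=11, C('o')=12, C('r')=15
L[0]='9': occ=0, LF[0]=C('9')+0=1+0=1
L[1]='J': occ=0, LF[1]=C('J')+0=3+0=3
L[2]='d': occ=0, LF[2]=C('d')+0=5+0=5
L[3]='9': occ=1, LF[3]=C('9')+1=1+1=2
L[4]='h': occ=0, LF[4]=C('h')+0=8+0=8
L[5]='o': occ=0, LF[5]=C('o')+0=12+0=12
L[6]='n': occ=0, LF[6]=C('n')+0=11+0=11
L[7]='i': occ=0, LF[7]=C('i')+0=10+0=10
L[8]='g': occ=0, LF[8]=C('g')+0=7+0=7
L[9]='r': occ=0, LF[9]=C('r')+0=15+0=15
L[10]='e': occ=0, LF[10]=C('e')+0=6+0=6
L[11]='$': occ=0, LF[11]=C('$')+0=0+0=0
L[12]='o': occ=1, LF[12]=C('o')+1=12+1=13
L[13]='h': occ=1, LF[13]=C('h')+1=8+1=9
L[14]='b': occ=0, LF[14]=C('b')+0=4+0=4
L[15]='o': occ=2, LF[15]=C('o')+2=12+2=14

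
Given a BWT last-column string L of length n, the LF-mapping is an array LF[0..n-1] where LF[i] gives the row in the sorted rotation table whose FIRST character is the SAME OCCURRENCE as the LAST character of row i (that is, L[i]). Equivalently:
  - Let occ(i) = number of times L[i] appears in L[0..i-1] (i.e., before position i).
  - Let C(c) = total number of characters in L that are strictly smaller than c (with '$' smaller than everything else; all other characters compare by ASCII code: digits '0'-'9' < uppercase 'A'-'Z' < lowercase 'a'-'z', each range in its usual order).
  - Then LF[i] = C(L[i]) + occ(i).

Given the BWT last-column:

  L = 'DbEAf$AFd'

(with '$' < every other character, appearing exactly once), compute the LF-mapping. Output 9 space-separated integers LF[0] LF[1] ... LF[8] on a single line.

Char counts: '$':1, 'A':2, 'D':1, 'E':1, 'F':1, 'b':1, 'd':1, 'f':1
C (first-col start): C('$')=0, C('A')=1, C('D')=3, C('E')=4, C('F')=5, C('b')=6, C('d')=7, C('f')=8
L[0]='D': occ=0, LF[0]=C('D')+0=3+0=3
L[1]='b': occ=0, LF[1]=C('b')+0=6+0=6
L[2]='E': occ=0, LF[2]=C('E')+0=4+0=4
L[3]='A': occ=0, LF[3]=C('A')+0=1+0=1
L[4]='f': occ=0, LF[4]=C('f')+0=8+0=8
L[5]='$': occ=0, LF[5]=C('$')+0=0+0=0
L[6]='A': occ=1, LF[6]=C('A')+1=1+1=2
L[7]='F': occ=0, LF[7]=C('F')+0=5+0=5
L[8]='d': occ=0, LF[8]=C('d')+0=7+0=7

Answer: 3 6 4 1 8 0 2 5 7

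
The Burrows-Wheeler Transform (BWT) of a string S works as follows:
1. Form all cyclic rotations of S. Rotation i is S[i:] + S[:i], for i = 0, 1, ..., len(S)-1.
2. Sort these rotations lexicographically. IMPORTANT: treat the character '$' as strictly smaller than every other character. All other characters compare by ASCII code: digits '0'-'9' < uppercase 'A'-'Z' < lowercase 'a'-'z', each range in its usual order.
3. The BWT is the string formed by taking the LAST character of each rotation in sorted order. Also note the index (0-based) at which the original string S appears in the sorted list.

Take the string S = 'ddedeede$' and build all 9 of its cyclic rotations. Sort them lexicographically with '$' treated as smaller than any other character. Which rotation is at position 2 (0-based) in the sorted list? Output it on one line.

Answer: de$ddedee

Derivation:
All 9 rotations (rotation i = S[i:]+S[:i]):
  rot[0] = ddedeede$
  rot[1] = dedeede$d
  rot[2] = edeede$dd
  rot[3] = deede$dde
  rot[4] = eede$dded
  rot[5] = ede$ddede
  rot[6] = de$ddedee
  rot[7] = e$ddedeed
  rot[8] = $ddedeede
Sorted (with $ < everything):
  sorted[0] = $ddedeede
  sorted[1] = ddedeede$
  sorted[2] = de$ddedee
  sorted[3] = dedeede$d
  sorted[4] = deede$dde
  sorted[5] = e$ddedeed
  sorted[6] = ede$ddede
  sorted[7] = edeede$dd
  sorted[8] = eede$dded
sorted[2] = de$ddedee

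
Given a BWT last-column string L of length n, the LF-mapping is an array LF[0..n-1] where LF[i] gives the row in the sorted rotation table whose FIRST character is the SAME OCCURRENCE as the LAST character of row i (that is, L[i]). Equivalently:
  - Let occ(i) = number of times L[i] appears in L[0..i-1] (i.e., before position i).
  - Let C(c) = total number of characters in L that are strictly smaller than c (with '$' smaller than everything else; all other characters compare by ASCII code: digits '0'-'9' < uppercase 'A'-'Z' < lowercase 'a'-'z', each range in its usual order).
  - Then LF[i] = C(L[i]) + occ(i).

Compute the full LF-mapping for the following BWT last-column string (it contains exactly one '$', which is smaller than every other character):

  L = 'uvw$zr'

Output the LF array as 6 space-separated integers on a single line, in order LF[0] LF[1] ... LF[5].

Char counts: '$':1, 'r':1, 'u':1, 'v':1, 'w':1, 'z':1
C (first-col start): C('$')=0, C('r')=1, C('u')=2, C('v')=3, C('w')=4, C('z')=5
L[0]='u': occ=0, LF[0]=C('u')+0=2+0=2
L[1]='v': occ=0, LF[1]=C('v')+0=3+0=3
L[2]='w': occ=0, LF[2]=C('w')+0=4+0=4
L[3]='$': occ=0, LF[3]=C('$')+0=0+0=0
L[4]='z': occ=0, LF[4]=C('z')+0=5+0=5
L[5]='r': occ=0, LF[5]=C('r')+0=1+0=1

Answer: 2 3 4 0 5 1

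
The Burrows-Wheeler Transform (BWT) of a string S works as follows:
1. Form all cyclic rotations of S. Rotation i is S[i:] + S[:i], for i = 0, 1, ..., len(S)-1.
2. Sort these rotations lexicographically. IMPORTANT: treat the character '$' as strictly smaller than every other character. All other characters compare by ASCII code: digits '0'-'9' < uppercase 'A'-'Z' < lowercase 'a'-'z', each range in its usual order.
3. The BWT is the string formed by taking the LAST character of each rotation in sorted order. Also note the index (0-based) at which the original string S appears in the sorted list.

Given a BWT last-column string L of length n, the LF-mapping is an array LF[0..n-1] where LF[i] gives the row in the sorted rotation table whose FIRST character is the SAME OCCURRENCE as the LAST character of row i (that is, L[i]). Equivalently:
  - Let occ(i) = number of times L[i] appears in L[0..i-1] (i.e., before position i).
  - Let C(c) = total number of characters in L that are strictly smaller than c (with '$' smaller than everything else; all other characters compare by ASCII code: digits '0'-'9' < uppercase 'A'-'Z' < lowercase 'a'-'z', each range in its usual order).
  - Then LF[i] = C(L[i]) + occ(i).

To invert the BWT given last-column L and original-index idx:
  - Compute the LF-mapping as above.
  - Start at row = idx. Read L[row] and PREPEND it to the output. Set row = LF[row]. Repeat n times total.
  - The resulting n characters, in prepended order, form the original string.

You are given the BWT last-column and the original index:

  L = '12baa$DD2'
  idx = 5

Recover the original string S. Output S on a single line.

LF mapping: 1 2 8 6 7 0 4 5 3
Walk LF starting at row 5, prepending L[row]:
  step 1: row=5, L[5]='$', prepend. Next row=LF[5]=0
  step 2: row=0, L[0]='1', prepend. Next row=LF[0]=1
  step 3: row=1, L[1]='2', prepend. Next row=LF[1]=2
  step 4: row=2, L[2]='b', prepend. Next row=LF[2]=8
  step 5: row=8, L[8]='2', prepend. Next row=LF[8]=3
  step 6: row=3, L[3]='a', prepend. Next row=LF[3]=6
  step 7: row=6, L[6]='D', prepend. Next row=LF[6]=4
  step 8: row=4, L[4]='a', prepend. Next row=LF[4]=7
  step 9: row=7, L[7]='D', prepend. Next row=LF[7]=5
Reversed output: DaDa2b21$

Answer: DaDa2b21$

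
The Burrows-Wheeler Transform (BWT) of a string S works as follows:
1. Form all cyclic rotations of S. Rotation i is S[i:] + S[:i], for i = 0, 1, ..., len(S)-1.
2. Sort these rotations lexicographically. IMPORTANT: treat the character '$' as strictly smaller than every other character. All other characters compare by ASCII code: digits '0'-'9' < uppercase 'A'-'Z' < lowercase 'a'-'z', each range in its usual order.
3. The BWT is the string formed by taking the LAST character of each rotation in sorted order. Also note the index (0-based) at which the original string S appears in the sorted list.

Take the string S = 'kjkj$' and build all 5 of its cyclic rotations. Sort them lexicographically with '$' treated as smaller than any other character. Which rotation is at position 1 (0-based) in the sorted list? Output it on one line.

All 5 rotations (rotation i = S[i:]+S[:i]):
  rot[0] = kjkj$
  rot[1] = jkj$k
  rot[2] = kj$kj
  rot[3] = j$kjk
  rot[4] = $kjkj
Sorted (with $ < everything):
  sorted[0] = $kjkj
  sorted[1] = j$kjk
  sorted[2] = jkj$k
  sorted[3] = kj$kj
  sorted[4] = kjkj$
sorted[1] = j$kjk

Answer: j$kjk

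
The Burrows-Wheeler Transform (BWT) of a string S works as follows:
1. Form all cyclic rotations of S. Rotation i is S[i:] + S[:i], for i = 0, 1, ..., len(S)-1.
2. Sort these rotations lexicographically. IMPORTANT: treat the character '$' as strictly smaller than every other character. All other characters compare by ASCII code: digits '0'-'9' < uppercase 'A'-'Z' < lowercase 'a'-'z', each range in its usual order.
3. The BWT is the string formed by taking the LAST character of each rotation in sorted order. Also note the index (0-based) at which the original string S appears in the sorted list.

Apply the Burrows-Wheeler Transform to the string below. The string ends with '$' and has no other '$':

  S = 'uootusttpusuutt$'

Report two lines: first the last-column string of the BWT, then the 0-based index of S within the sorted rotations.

Answer: tuotuuttuso$tpus
11

Derivation:
All 16 rotations (rotation i = S[i:]+S[:i]):
  rot[0] = uootusttpusuutt$
  rot[1] = ootusttpusuutt$u
  rot[2] = otusttpusuutt$uo
  rot[3] = tusttpusuutt$uoo
  rot[4] = usttpusuutt$uoot
  rot[5] = sttpusuutt$uootu
  rot[6] = ttpusuutt$uootus
  rot[7] = tpusuutt$uootust
  rot[8] = pusuutt$uootustt
  rot[9] = usuutt$uootusttp
  rot[10] = suutt$uootusttpu
  rot[11] = uutt$uootusttpus
  rot[12] = utt$uootusttpusu
  rot[13] = tt$uootusttpusuu
  rot[14] = t$uootusttpusuut
  rot[15] = $uootusttpusuutt
Sorted (with $ < everything):
  sorted[0] = $uootusttpusuutt  (last char: 't')
  sorted[1] = ootusttpusuutt$u  (last char: 'u')
  sorted[2] = otusttpusuutt$uo  (last char: 'o')
  sorted[3] = pusuutt$uootustt  (last char: 't')
  sorted[4] = sttpusuutt$uootu  (last char: 'u')
  sorted[5] = suutt$uootusttpu  (last char: 'u')
  sorted[6] = t$uootusttpusuut  (last char: 't')
  sorted[7] = tpusuutt$uootust  (last char: 't')
  sorted[8] = tt$uootusttpusuu  (last char: 'u')
  sorted[9] = ttpusuutt$uootus  (last char: 's')
  sorted[10] = tusttpusuutt$uoo  (last char: 'o')
  sorted[11] = uootusttpusuutt$  (last char: '$')
  sorted[12] = usttpusuutt$uoot  (last char: 't')
  sorted[13] = usuutt$uootusttp  (last char: 'p')
  sorted[14] = utt$uootusttpusu  (last char: 'u')
  sorted[15] = uutt$uootusttpus  (last char: 's')
Last column: tuotuuttuso$tpus
Original string S is at sorted index 11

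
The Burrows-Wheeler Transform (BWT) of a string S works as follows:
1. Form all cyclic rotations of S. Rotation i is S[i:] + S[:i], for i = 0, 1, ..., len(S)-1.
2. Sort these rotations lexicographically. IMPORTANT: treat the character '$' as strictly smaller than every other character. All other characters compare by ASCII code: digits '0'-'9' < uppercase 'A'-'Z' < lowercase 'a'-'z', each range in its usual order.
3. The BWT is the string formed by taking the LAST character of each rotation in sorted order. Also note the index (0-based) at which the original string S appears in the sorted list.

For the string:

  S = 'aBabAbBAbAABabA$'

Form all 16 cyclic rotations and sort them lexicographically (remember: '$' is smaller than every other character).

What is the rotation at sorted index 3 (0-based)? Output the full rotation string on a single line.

All 16 rotations (rotation i = S[i:]+S[:i]):
  rot[0] = aBabAbBAbAABabA$
  rot[1] = BabAbBAbAABabA$a
  rot[2] = abAbBAbAABabA$aB
  rot[3] = bAbBAbAABabA$aBa
  rot[4] = AbBAbAABabA$aBab
  rot[5] = bBAbAABabA$aBabA
  rot[6] = BAbAABabA$aBabAb
  rot[7] = AbAABabA$aBabAbB
  rot[8] = bAABabA$aBabAbBA
  rot[9] = AABabA$aBabAbBAb
  rot[10] = ABabA$aBabAbBAbA
  rot[11] = BabA$aBabAbBAbAA
  rot[12] = abA$aBabAbBAbAAB
  rot[13] = bA$aBabAbBAbAABa
  rot[14] = A$aBabAbBAbAABab
  rot[15] = $aBabAbBAbAABabA
Sorted (with $ < everything):
  sorted[0] = $aBabAbBAbAABabA
  sorted[1] = A$aBabAbBAbAABab
  sorted[2] = AABabA$aBabAbBAb
  sorted[3] = ABabA$aBabAbBAbA
  sorted[4] = AbAABabA$aBabAbB
  sorted[5] = AbBAbAABabA$aBab
  sorted[6] = BAbAABabA$aBabAb
  sorted[7] = BabA$aBabAbBAbAA
  sorted[8] = BabAbBAbAABabA$a
  sorted[9] = aBabAbBAbAABabA$
  sorted[10] = abA$aBabAbBAbAAB
  sorted[11] = abAbBAbAABabA$aB
  sorted[12] = bA$aBabAbBAbAABa
  sorted[13] = bAABabA$aBabAbBA
  sorted[14] = bAbBAbAABabA$aBa
  sorted[15] = bBAbAABabA$aBabA
sorted[3] = ABabA$aBabAbBAbA

Answer: ABabA$aBabAbBAbA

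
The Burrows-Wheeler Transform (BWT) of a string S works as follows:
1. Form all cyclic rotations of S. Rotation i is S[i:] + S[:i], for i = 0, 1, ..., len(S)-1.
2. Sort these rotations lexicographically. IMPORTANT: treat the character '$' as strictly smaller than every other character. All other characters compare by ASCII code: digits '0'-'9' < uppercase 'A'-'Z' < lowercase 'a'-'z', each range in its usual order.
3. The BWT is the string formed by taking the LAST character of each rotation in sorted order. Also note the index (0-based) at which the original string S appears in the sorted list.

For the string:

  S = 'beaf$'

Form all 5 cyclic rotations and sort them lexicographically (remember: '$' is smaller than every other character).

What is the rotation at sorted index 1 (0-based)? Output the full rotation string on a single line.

Answer: af$be

Derivation:
All 5 rotations (rotation i = S[i:]+S[:i]):
  rot[0] = beaf$
  rot[1] = eaf$b
  rot[2] = af$be
  rot[3] = f$bea
  rot[4] = $beaf
Sorted (with $ < everything):
  sorted[0] = $beaf
  sorted[1] = af$be
  sorted[2] = beaf$
  sorted[3] = eaf$b
  sorted[4] = f$bea
sorted[1] = af$be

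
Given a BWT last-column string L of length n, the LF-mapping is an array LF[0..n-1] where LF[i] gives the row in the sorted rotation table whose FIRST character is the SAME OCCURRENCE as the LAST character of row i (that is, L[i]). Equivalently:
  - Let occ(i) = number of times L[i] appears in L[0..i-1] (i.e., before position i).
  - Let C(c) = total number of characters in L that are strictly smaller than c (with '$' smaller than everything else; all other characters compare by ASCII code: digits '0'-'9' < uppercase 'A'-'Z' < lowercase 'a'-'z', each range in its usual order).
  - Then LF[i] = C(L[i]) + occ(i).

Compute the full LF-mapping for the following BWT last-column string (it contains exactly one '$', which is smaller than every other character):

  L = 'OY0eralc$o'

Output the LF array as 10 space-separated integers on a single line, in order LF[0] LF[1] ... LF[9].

Char counts: '$':1, '0':1, 'O':1, 'Y':1, 'a':1, 'c':1, 'e':1, 'l':1, 'o':1, 'r':1
C (first-col start): C('$')=0, C('0')=1, C('O')=2, C('Y')=3, C('a')=4, C('c')=5, C('e')=6, C('l')=7, C('o')=8, C('r')=9
L[0]='O': occ=0, LF[0]=C('O')+0=2+0=2
L[1]='Y': occ=0, LF[1]=C('Y')+0=3+0=3
L[2]='0': occ=0, LF[2]=C('0')+0=1+0=1
L[3]='e': occ=0, LF[3]=C('e')+0=6+0=6
L[4]='r': occ=0, LF[4]=C('r')+0=9+0=9
L[5]='a': occ=0, LF[5]=C('a')+0=4+0=4
L[6]='l': occ=0, LF[6]=C('l')+0=7+0=7
L[7]='c': occ=0, LF[7]=C('c')+0=5+0=5
L[8]='$': occ=0, LF[8]=C('$')+0=0+0=0
L[9]='o': occ=0, LF[9]=C('o')+0=8+0=8

Answer: 2 3 1 6 9 4 7 5 0 8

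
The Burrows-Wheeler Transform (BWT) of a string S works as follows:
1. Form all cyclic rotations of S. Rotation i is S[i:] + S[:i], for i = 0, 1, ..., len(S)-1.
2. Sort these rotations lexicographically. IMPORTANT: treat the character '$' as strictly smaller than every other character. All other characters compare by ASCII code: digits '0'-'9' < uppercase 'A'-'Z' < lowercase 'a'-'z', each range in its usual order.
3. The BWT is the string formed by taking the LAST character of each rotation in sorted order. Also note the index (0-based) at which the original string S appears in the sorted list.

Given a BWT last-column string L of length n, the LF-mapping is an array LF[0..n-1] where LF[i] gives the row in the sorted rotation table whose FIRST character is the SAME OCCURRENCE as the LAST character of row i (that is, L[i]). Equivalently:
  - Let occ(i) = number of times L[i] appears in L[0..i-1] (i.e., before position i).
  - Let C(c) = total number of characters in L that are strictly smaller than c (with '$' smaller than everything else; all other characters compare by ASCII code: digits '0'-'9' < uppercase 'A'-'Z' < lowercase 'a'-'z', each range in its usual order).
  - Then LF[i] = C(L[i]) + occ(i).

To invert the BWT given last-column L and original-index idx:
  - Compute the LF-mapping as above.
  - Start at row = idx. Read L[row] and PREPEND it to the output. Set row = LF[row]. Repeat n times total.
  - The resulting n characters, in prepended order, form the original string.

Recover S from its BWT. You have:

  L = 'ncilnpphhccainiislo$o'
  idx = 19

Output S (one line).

Answer: philosophicalcincinn$

Derivation:
LF mapping: 13 2 7 11 14 18 19 5 6 3 4 1 8 15 9 10 20 12 16 0 17
Walk LF starting at row 19, prepending L[row]:
  step 1: row=19, L[19]='$', prepend. Next row=LF[19]=0
  step 2: row=0, L[0]='n', prepend. Next row=LF[0]=13
  step 3: row=13, L[13]='n', prepend. Next row=LF[13]=15
  step 4: row=15, L[15]='i', prepend. Next row=LF[15]=10
  step 5: row=10, L[10]='c', prepend. Next row=LF[10]=4
  step 6: row=4, L[4]='n', prepend. Next row=LF[4]=14
  step 7: row=14, L[14]='i', prepend. Next row=LF[14]=9
  step 8: row=9, L[9]='c', prepend. Next row=LF[9]=3
  step 9: row=3, L[3]='l', prepend. Next row=LF[3]=11
  step 10: row=11, L[11]='a', prepend. Next row=LF[11]=1
  step 11: row=1, L[1]='c', prepend. Next row=LF[1]=2
  step 12: row=2, L[2]='i', prepend. Next row=LF[2]=7
  step 13: row=7, L[7]='h', prepend. Next row=LF[7]=5
  step 14: row=5, L[5]='p', prepend. Next row=LF[5]=18
  step 15: row=18, L[18]='o', prepend. Next row=LF[18]=16
  step 16: row=16, L[16]='s', prepend. Next row=LF[16]=20
  step 17: row=20, L[20]='o', prepend. Next row=LF[20]=17
  step 18: row=17, L[17]='l', prepend. Next row=LF[17]=12
  step 19: row=12, L[12]='i', prepend. Next row=LF[12]=8
  step 20: row=8, L[8]='h', prepend. Next row=LF[8]=6
  step 21: row=6, L[6]='p', prepend. Next row=LF[6]=19
Reversed output: philosophicalcincinn$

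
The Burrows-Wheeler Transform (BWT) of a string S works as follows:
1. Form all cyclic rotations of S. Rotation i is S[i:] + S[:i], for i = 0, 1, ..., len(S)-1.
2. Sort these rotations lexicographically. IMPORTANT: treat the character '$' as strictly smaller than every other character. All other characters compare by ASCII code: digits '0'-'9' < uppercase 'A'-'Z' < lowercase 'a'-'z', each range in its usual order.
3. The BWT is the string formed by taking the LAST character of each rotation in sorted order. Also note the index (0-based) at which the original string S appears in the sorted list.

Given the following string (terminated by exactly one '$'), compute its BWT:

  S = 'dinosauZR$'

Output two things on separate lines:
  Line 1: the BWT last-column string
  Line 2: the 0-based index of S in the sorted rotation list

All 10 rotations (rotation i = S[i:]+S[:i]):
  rot[0] = dinosauZR$
  rot[1] = inosauZR$d
  rot[2] = nosauZR$di
  rot[3] = osauZR$din
  rot[4] = sauZR$dino
  rot[5] = auZR$dinos
  rot[6] = uZR$dinosa
  rot[7] = ZR$dinosau
  rot[8] = R$dinosauZ
  rot[9] = $dinosauZR
Sorted (with $ < everything):
  sorted[0] = $dinosauZR  (last char: 'R')
  sorted[1] = R$dinosauZ  (last char: 'Z')
  sorted[2] = ZR$dinosau  (last char: 'u')
  sorted[3] = auZR$dinos  (last char: 's')
  sorted[4] = dinosauZR$  (last char: '$')
  sorted[5] = inosauZR$d  (last char: 'd')
  sorted[6] = nosauZR$di  (last char: 'i')
  sorted[7] = osauZR$din  (last char: 'n')
  sorted[8] = sauZR$dino  (last char: 'o')
  sorted[9] = uZR$dinosa  (last char: 'a')
Last column: RZus$dinoa
Original string S is at sorted index 4

Answer: RZus$dinoa
4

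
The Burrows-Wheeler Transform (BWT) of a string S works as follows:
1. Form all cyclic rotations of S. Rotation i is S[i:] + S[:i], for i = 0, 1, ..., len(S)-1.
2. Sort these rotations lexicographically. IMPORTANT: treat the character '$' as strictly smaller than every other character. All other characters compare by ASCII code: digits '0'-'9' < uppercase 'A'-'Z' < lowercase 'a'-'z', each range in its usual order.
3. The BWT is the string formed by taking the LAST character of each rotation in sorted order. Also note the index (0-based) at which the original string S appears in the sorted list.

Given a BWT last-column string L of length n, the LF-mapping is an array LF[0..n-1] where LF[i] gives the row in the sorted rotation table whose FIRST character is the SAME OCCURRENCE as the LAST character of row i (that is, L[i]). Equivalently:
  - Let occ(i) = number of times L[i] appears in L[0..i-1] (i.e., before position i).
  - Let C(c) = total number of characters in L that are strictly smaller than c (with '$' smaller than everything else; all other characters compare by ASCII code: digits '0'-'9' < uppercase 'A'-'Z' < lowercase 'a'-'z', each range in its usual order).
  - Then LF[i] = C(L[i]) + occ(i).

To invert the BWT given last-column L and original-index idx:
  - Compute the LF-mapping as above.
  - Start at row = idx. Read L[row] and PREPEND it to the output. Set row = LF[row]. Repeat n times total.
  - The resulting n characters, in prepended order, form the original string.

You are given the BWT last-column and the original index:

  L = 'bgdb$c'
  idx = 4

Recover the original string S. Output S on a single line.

LF mapping: 1 5 4 2 0 3
Walk LF starting at row 4, prepending L[row]:
  step 1: row=4, L[4]='$', prepend. Next row=LF[4]=0
  step 2: row=0, L[0]='b', prepend. Next row=LF[0]=1
  step 3: row=1, L[1]='g', prepend. Next row=LF[1]=5
  step 4: row=5, L[5]='c', prepend. Next row=LF[5]=3
  step 5: row=3, L[3]='b', prepend. Next row=LF[3]=2
  step 6: row=2, L[2]='d', prepend. Next row=LF[2]=4
Reversed output: dbcgb$

Answer: dbcgb$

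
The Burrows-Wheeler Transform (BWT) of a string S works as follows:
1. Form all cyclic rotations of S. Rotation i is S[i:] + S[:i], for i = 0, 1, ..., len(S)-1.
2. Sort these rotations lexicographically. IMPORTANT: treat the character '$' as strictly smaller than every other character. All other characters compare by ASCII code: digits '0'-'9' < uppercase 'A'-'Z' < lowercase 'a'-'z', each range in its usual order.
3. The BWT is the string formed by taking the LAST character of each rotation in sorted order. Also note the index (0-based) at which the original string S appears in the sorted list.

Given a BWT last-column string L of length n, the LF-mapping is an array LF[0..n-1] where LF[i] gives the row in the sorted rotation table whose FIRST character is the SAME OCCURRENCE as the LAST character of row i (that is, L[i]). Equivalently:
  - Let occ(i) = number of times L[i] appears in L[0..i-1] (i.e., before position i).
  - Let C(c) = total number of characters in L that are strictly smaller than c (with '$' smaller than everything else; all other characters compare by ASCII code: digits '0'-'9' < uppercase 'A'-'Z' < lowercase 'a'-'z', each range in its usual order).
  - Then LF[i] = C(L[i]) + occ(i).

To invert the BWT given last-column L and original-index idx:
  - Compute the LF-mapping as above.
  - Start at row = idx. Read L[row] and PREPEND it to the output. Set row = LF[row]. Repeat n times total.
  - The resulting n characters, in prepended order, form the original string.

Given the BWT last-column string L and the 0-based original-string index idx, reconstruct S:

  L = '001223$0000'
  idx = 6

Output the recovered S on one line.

Answer: 0302020100$

Derivation:
LF mapping: 1 2 7 8 9 10 0 3 4 5 6
Walk LF starting at row 6, prepending L[row]:
  step 1: row=6, L[6]='$', prepend. Next row=LF[6]=0
  step 2: row=0, L[0]='0', prepend. Next row=LF[0]=1
  step 3: row=1, L[1]='0', prepend. Next row=LF[1]=2
  step 4: row=2, L[2]='1', prepend. Next row=LF[2]=7
  step 5: row=7, L[7]='0', prepend. Next row=LF[7]=3
  step 6: row=3, L[3]='2', prepend. Next row=LF[3]=8
  step 7: row=8, L[8]='0', prepend. Next row=LF[8]=4
  step 8: row=4, L[4]='2', prepend. Next row=LF[4]=9
  step 9: row=9, L[9]='0', prepend. Next row=LF[9]=5
  step 10: row=5, L[5]='3', prepend. Next row=LF[5]=10
  step 11: row=10, L[10]='0', prepend. Next row=LF[10]=6
Reversed output: 0302020100$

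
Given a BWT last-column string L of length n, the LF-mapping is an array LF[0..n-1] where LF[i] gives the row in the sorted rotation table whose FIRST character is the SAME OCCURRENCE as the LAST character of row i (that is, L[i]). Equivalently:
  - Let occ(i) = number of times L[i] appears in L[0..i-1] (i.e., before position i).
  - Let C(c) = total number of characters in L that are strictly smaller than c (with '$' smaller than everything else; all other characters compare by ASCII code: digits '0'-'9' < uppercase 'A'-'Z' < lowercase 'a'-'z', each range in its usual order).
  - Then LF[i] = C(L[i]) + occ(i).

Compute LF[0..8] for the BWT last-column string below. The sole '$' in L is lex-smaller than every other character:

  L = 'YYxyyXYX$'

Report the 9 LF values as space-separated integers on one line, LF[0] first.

Char counts: '$':1, 'X':2, 'Y':3, 'x':1, 'y':2
C (first-col start): C('$')=0, C('X')=1, C('Y')=3, C('x')=6, C('y')=7
L[0]='Y': occ=0, LF[0]=C('Y')+0=3+0=3
L[1]='Y': occ=1, LF[1]=C('Y')+1=3+1=4
L[2]='x': occ=0, LF[2]=C('x')+0=6+0=6
L[3]='y': occ=0, LF[3]=C('y')+0=7+0=7
L[4]='y': occ=1, LF[4]=C('y')+1=7+1=8
L[5]='X': occ=0, LF[5]=C('X')+0=1+0=1
L[6]='Y': occ=2, LF[6]=C('Y')+2=3+2=5
L[7]='X': occ=1, LF[7]=C('X')+1=1+1=2
L[8]='$': occ=0, LF[8]=C('$')+0=0+0=0

Answer: 3 4 6 7 8 1 5 2 0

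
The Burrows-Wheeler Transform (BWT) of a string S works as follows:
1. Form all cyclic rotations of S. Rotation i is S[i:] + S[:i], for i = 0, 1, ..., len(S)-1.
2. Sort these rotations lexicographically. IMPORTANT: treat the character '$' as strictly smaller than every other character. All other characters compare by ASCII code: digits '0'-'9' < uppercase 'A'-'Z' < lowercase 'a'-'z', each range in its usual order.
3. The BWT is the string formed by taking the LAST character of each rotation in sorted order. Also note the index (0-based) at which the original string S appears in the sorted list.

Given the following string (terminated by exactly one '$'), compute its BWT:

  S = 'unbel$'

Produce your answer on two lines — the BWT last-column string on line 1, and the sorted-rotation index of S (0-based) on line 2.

Answer: lnbeu$
5

Derivation:
All 6 rotations (rotation i = S[i:]+S[:i]):
  rot[0] = unbel$
  rot[1] = nbel$u
  rot[2] = bel$un
  rot[3] = el$unb
  rot[4] = l$unbe
  rot[5] = $unbel
Sorted (with $ < everything):
  sorted[0] = $unbel  (last char: 'l')
  sorted[1] = bel$un  (last char: 'n')
  sorted[2] = el$unb  (last char: 'b')
  sorted[3] = l$unbe  (last char: 'e')
  sorted[4] = nbel$u  (last char: 'u')
  sorted[5] = unbel$  (last char: '$')
Last column: lnbeu$
Original string S is at sorted index 5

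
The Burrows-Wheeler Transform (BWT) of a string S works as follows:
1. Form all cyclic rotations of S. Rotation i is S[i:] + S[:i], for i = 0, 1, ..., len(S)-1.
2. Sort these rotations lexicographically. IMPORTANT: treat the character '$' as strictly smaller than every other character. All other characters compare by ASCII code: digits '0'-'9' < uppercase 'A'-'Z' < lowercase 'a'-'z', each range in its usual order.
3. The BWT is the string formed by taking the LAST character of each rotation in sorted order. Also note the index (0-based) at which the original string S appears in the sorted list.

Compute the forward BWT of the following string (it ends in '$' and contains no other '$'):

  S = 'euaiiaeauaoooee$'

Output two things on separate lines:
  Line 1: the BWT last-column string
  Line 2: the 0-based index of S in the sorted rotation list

Answer: eiuueeao$iaooaea
8

Derivation:
All 16 rotations (rotation i = S[i:]+S[:i]):
  rot[0] = euaiiaeauaoooee$
  rot[1] = uaiiaeauaoooee$e
  rot[2] = aiiaeauaoooee$eu
  rot[3] = iiaeauaoooee$eua
  rot[4] = iaeauaoooee$euai
  rot[5] = aeauaoooee$euaii
  rot[6] = eauaoooee$euaiia
  rot[7] = auaoooee$euaiiae
  rot[8] = uaoooee$euaiiaea
  rot[9] = aoooee$euaiiaeau
  rot[10] = oooee$euaiiaeaua
  rot[11] = ooee$euaiiaeauao
  rot[12] = oee$euaiiaeauaoo
  rot[13] = ee$euaiiaeauaooo
  rot[14] = e$euaiiaeauaoooe
  rot[15] = $euaiiaeauaoooee
Sorted (with $ < everything):
  sorted[0] = $euaiiaeauaoooee  (last char: 'e')
  sorted[1] = aeauaoooee$euaii  (last char: 'i')
  sorted[2] = aiiaeauaoooee$eu  (last char: 'u')
  sorted[3] = aoooee$euaiiaeau  (last char: 'u')
  sorted[4] = auaoooee$euaiiae  (last char: 'e')
  sorted[5] = e$euaiiaeauaoooe  (last char: 'e')
  sorted[6] = eauaoooee$euaiia  (last char: 'a')
  sorted[7] = ee$euaiiaeauaooo  (last char: 'o')
  sorted[8] = euaiiaeauaoooee$  (last char: '$')
  sorted[9] = iaeauaoooee$euai  (last char: 'i')
  sorted[10] = iiaeauaoooee$eua  (last char: 'a')
  sorted[11] = oee$euaiiaeauaoo  (last char: 'o')
  sorted[12] = ooee$euaiiaeauao  (last char: 'o')
  sorted[13] = oooee$euaiiaeaua  (last char: 'a')
  sorted[14] = uaiiaeauaoooee$e  (last char: 'e')
  sorted[15] = uaoooee$euaiiaea  (last char: 'a')
Last column: eiuueeao$iaooaea
Original string S is at sorted index 8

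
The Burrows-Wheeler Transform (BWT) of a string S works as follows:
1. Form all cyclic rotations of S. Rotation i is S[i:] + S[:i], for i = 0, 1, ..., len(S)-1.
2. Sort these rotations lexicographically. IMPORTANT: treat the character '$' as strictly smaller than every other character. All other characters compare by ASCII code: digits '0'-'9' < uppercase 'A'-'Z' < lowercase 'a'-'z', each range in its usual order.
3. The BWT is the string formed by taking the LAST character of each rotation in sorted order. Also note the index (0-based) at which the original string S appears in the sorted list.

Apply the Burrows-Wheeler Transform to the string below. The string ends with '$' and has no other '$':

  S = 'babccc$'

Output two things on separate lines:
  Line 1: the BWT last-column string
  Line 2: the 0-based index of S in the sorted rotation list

All 7 rotations (rotation i = S[i:]+S[:i]):
  rot[0] = babccc$
  rot[1] = abccc$b
  rot[2] = bccc$ba
  rot[3] = ccc$bab
  rot[4] = cc$babc
  rot[5] = c$babcc
  rot[6] = $babccc
Sorted (with $ < everything):
  sorted[0] = $babccc  (last char: 'c')
  sorted[1] = abccc$b  (last char: 'b')
  sorted[2] = babccc$  (last char: '$')
  sorted[3] = bccc$ba  (last char: 'a')
  sorted[4] = c$babcc  (last char: 'c')
  sorted[5] = cc$babc  (last char: 'c')
  sorted[6] = ccc$bab  (last char: 'b')
Last column: cb$accb
Original string S is at sorted index 2

Answer: cb$accb
2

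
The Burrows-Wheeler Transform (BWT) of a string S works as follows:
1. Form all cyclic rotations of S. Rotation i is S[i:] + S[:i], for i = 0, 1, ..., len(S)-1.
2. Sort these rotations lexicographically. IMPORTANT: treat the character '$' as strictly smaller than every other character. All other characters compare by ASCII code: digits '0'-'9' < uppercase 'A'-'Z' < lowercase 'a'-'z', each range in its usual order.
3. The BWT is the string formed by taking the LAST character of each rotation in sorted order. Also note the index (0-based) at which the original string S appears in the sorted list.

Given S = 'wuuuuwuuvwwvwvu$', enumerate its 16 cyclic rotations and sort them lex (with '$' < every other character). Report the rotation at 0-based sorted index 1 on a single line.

Answer: u$wuuuuwuuvwwvwv

Derivation:
All 16 rotations (rotation i = S[i:]+S[:i]):
  rot[0] = wuuuuwuuvwwvwvu$
  rot[1] = uuuuwuuvwwvwvu$w
  rot[2] = uuuwuuvwwvwvu$wu
  rot[3] = uuwuuvwwvwvu$wuu
  rot[4] = uwuuvwwvwvu$wuuu
  rot[5] = wuuvwwvwvu$wuuuu
  rot[6] = uuvwwvwvu$wuuuuw
  rot[7] = uvwwvwvu$wuuuuwu
  rot[8] = vwwvwvu$wuuuuwuu
  rot[9] = wwvwvu$wuuuuwuuv
  rot[10] = wvwvu$wuuuuwuuvw
  rot[11] = vwvu$wuuuuwuuvww
  rot[12] = wvu$wuuuuwuuvwwv
  rot[13] = vu$wuuuuwuuvwwvw
  rot[14] = u$wuuuuwuuvwwvwv
  rot[15] = $wuuuuwuuvwwvwvu
Sorted (with $ < everything):
  sorted[0] = $wuuuuwuuvwwvwvu
  sorted[1] = u$wuuuuwuuvwwvwv
  sorted[2] = uuuuwuuvwwvwvu$w
  sorted[3] = uuuwuuvwwvwvu$wu
  sorted[4] = uuvwwvwvu$wuuuuw
  sorted[5] = uuwuuvwwvwvu$wuu
  sorted[6] = uvwwvwvu$wuuuuwu
  sorted[7] = uwuuvwwvwvu$wuuu
  sorted[8] = vu$wuuuuwuuvwwvw
  sorted[9] = vwvu$wuuuuwuuvww
  sorted[10] = vwwvwvu$wuuuuwuu
  sorted[11] = wuuuuwuuvwwvwvu$
  sorted[12] = wuuvwwvwvu$wuuuu
  sorted[13] = wvu$wuuuuwuuvwwv
  sorted[14] = wvwvu$wuuuuwuuvw
  sorted[15] = wwvwvu$wuuuuwuuv
sorted[1] = u$wuuuuwuuvwwvwv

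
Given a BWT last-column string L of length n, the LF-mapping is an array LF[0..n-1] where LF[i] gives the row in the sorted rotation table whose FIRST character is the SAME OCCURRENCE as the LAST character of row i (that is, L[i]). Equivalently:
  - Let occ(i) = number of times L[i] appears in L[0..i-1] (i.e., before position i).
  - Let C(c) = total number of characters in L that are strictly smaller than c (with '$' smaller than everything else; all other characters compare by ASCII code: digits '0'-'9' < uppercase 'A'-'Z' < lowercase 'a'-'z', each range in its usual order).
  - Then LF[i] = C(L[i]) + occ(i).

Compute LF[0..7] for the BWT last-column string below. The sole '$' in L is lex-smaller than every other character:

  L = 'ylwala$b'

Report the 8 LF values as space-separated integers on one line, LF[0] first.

Answer: 7 4 6 1 5 2 0 3

Derivation:
Char counts: '$':1, 'a':2, 'b':1, 'l':2, 'w':1, 'y':1
C (first-col start): C('$')=0, C('a')=1, C('b')=3, C('l')=4, C('w')=6, C('y')=7
L[0]='y': occ=0, LF[0]=C('y')+0=7+0=7
L[1]='l': occ=0, LF[1]=C('l')+0=4+0=4
L[2]='w': occ=0, LF[2]=C('w')+0=6+0=6
L[3]='a': occ=0, LF[3]=C('a')+0=1+0=1
L[4]='l': occ=1, LF[4]=C('l')+1=4+1=5
L[5]='a': occ=1, LF[5]=C('a')+1=1+1=2
L[6]='$': occ=0, LF[6]=C('$')+0=0+0=0
L[7]='b': occ=0, LF[7]=C('b')+0=3+0=3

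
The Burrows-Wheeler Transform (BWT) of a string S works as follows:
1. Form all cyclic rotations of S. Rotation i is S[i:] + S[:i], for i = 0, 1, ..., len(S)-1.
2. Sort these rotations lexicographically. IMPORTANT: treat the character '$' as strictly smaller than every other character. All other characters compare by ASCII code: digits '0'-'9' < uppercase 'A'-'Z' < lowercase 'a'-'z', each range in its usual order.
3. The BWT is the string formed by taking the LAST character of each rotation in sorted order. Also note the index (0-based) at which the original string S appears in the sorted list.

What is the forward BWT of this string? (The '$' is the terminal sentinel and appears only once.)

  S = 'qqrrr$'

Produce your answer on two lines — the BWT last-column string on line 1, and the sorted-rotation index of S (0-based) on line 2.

All 6 rotations (rotation i = S[i:]+S[:i]):
  rot[0] = qqrrr$
  rot[1] = qrrr$q
  rot[2] = rrr$qq
  rot[3] = rr$qqr
  rot[4] = r$qqrr
  rot[5] = $qqrrr
Sorted (with $ < everything):
  sorted[0] = $qqrrr  (last char: 'r')
  sorted[1] = qqrrr$  (last char: '$')
  sorted[2] = qrrr$q  (last char: 'q')
  sorted[3] = r$qqrr  (last char: 'r')
  sorted[4] = rr$qqr  (last char: 'r')
  sorted[5] = rrr$qq  (last char: 'q')
Last column: r$qrrq
Original string S is at sorted index 1

Answer: r$qrrq
1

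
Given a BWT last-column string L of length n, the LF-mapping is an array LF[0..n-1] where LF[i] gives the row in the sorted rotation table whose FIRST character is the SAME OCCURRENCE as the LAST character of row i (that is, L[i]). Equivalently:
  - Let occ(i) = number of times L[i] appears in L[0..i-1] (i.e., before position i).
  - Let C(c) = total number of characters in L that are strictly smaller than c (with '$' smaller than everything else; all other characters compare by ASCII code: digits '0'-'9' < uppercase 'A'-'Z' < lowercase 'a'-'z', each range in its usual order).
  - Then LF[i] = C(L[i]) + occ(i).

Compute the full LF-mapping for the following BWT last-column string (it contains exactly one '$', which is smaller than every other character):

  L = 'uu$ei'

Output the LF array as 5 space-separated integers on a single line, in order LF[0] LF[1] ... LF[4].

Answer: 3 4 0 1 2

Derivation:
Char counts: '$':1, 'e':1, 'i':1, 'u':2
C (first-col start): C('$')=0, C('e')=1, C('i')=2, C('u')=3
L[0]='u': occ=0, LF[0]=C('u')+0=3+0=3
L[1]='u': occ=1, LF[1]=C('u')+1=3+1=4
L[2]='$': occ=0, LF[2]=C('$')+0=0+0=0
L[3]='e': occ=0, LF[3]=C('e')+0=1+0=1
L[4]='i': occ=0, LF[4]=C('i')+0=2+0=2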